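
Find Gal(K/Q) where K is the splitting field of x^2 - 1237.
Gal(K/Q) = Z/2Z (cyclic of order 2)

x^2 - 1237 is irreducible over Q since 1237 is not a rational square. The splitting field Q(sqrt(1237)) has degree 2 over Q, and its unique nontrivial automorphism is sqrt(1237) ↦ -sqrt(1237). Hence Gal(Q(sqrt(1237))/Q) = Z/2Z.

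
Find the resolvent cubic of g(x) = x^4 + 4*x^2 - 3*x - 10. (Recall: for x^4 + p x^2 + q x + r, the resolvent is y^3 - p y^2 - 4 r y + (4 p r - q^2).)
h(y) = y^3 - 4*y^2 + 40*y - 169

Identify coefficients: p = 4, q = -3, r = -10.
Plug into h(y) = y^3 - p y^2 - 4 r y + (4 p r - q^2):
  h(y) = y^3 - (4) y^2 - 4*(-10) y + (4*(4)*(-10) - (-3)^2)
       = y^3 + (-4) y^2 + (40) y + (-169).
Simplifying: h(y) = y^3 - 4*y^2 + 40*y - 169.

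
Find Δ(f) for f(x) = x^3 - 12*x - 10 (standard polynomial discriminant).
Δ = 4212

For a depressed cubic x^3 + p x + q the discriminant is Δ = -4 p^3 - 27 q^2 = -4*(-12)^3 - 27*(-10)^2 = 6912 - 2700 = 4212.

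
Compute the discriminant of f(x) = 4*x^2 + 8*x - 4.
Δ = 128

For a quadratic a x^2 + b x + c the discriminant is Δ = b^2 - 4ac = (8)^2 - 4*(4)*(-4) = 64 - (-64) = 128.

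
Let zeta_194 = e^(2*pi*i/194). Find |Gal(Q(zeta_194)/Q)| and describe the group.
|Gal(Q(zeta_194)/Q)| = phi(194) = 96; group ≅ (Z/194Z)^* ≅ Z/96Z

The n-th cyclotomic polynomial Φ_194(x) is the minimal polynomial of zeta_194 over Q and has degree phi(194) = 96. So Q(zeta_194) is a degree-96 Galois extension with Galois group (Z/194Z)^*. By CRT, (Z/194Z)^* ≅ (Z/2Z)^* × (Z/97Z)^*. Each prime-power unit group is (Z/2Z)^* ≅ trivial group (order 1); (Z/97Z)^* ≅ Z/96Z. Hence Gal(Q(zeta_194)/Q) ≅ Z/96Z.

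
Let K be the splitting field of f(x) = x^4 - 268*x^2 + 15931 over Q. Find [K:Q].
[K:Q] = 4

f factors as (x^2 - 179)(x^2 - 89); the splitting field is K = Q(sqrt(179), sqrt(89)). Since 179, 89, and 15931 are all non-squares in Q, the three subfields Q(sqrt(179)), Q(sqrt(89)), Q(sqrt(15931)) are distinct degree-2 extensions, so [K:Q] = 4 (Klein four Galois group).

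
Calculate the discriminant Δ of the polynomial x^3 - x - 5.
Δ = -671

For a depressed cubic x^3 + p x + q the discriminant is Δ = -4 p^3 - 27 q^2 = -4*(-1)^3 - 27*(-5)^2 = 4 - 675 = -671.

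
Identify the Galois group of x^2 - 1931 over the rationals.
Gal(K/Q) = Z/2Z (cyclic of order 2)

x^2 - 1931 is irreducible over Q since 1931 is not a rational square. The splitting field Q(sqrt(1931)) has degree 2 over Q, and its unique nontrivial automorphism is sqrt(1931) ↦ -sqrt(1931). Hence Gal(Q(sqrt(1931))/Q) = Z/2Z.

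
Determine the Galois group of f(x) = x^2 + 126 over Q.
Gal(K/Q) = Z/2Z (cyclic of order 2)

x^2 + 126 is irreducible over Q since -126 is not a rational square. The splitting field Q(sqrt(-126)) has degree 2 over Q, and its unique nontrivial automorphism is sqrt(-126) ↦ -sqrt(-126). Hence Gal(Q(sqrt(-126))/Q) = Z/2Z.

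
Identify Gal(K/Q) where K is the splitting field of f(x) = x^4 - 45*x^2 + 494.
Gal(K/Q) = V_4 (Klein four-group, Z/2Z × Z/2Z)

f factors as (x^2 - 19)(x^2 - 26), so the splitting field is K = Q(sqrt(19), sqrt(26)). The elements 19, 26, 494 are all non-squares in Q, so sqrt(19) and sqrt(26) generate independent quadratic extensions. Thus [K:Q] = 4 and Gal(K/Q) is generated by the two order-2 automorphisms sqrt(19) ↦ -sqrt(19) and sqrt(26) ↦ -sqrt(26), giving V_4.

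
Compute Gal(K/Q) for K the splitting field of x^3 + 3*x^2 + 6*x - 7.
Gal(K/Q) = S_3 (symmetric group of order 6)

Compute the discriminant of x^3 + (3)*x^2 + (6)*x + (-7): Δ = -3375. Since Δ is not a rational square, the Galois group is not contained in A_3; it must be the full S_3 (irreducibility of the cubic rules out anything smaller).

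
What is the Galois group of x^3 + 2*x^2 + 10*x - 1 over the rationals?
Gal(K/Q) = S_3 (symmetric group of order 6)

Compute the discriminant of x^3 + (2)*x^2 + (10)*x + (-1): Δ = -3955. Since Δ is not a rational square, the Galois group is not contained in A_3; it must be the full S_3 (irreducibility of the cubic rules out anything smaller).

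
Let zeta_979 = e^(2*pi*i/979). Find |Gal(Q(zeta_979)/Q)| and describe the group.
|Gal(Q(zeta_979)/Q)| = phi(979) = 880; group ≅ (Z/979Z)^* ≅ Z/10Z × Z/88Z

The n-th cyclotomic polynomial Φ_979(x) is the minimal polynomial of zeta_979 over Q and has degree phi(979) = 880. So Q(zeta_979) is a degree-880 Galois extension with Galois group (Z/979Z)^*. By CRT, (Z/979Z)^* ≅ (Z/11Z)^* × (Z/89Z)^*. Each prime-power unit group is (Z/11Z)^* ≅ Z/10Z; (Z/89Z)^* ≅ Z/88Z. Hence Gal(Q(zeta_979)/Q) ≅ Z/10Z × Z/88Z.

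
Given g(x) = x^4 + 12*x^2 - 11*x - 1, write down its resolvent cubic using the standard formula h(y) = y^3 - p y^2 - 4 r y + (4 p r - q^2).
h(y) = y^3 - 12*y^2 + 4*y - 169

Identify coefficients: p = 12, q = -11, r = -1.
Plug into h(y) = y^3 - p y^2 - 4 r y + (4 p r - q^2):
  h(y) = y^3 - (12) y^2 - 4*(-1) y + (4*(12)*(-1) - (-11)^2)
       = y^3 + (-12) y^2 + (4) y + (-169).
Simplifying: h(y) = y^3 - 12*y^2 + 4*y - 169.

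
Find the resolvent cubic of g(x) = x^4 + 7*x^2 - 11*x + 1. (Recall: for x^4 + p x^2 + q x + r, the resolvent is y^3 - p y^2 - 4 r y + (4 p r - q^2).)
h(y) = y^3 - 7*y^2 - 4*y - 93

Identify coefficients: p = 7, q = -11, r = 1.
Plug into h(y) = y^3 - p y^2 - 4 r y + (4 p r - q^2):
  h(y) = y^3 - (7) y^2 - 4*(1) y + (4*(7)*(1) - (-11)^2)
       = y^3 + (-7) y^2 + (-4) y + (-93).
Simplifying: h(y) = y^3 - 7*y^2 - 4*y - 93.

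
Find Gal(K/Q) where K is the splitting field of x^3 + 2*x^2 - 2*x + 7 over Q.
Gal(K/Q) = S_3 (symmetric group of order 6)

Compute the discriminant of x^3 + (2)*x^2 + (-2)*x + (7): Δ = -2003. Since Δ is not a rational square, the Galois group is not contained in A_3; it must be the full S_3 (irreducibility of the cubic rules out anything smaller).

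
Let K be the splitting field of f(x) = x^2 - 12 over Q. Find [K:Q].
[K:Q] = 2

The discriminant of x^2 + (0)*x + (-12) is b^2 - 4c = 0 - (-48) = 48. Since 48 is not a perfect square in Q, the polynomial is irreducible over Q. Its two roots generate a degree-2 extension, so [K:Q] = 2.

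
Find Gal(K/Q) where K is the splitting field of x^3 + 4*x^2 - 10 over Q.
Gal(K/Q) = S_3 (symmetric group of order 6)

Compute the discriminant of x^3 + (4)*x^2 + (0)*x + (-10): Δ = -140. Since Δ is not a rational square, the Galois group is not contained in A_3; it must be the full S_3 (irreducibility of the cubic rules out anything smaller).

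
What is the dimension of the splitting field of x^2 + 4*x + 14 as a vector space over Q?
[K:Q] = 2

The discriminant of x^2 + (4)*x + (14) is b^2 - 4c = 16 - (56) = -40. Since -40 is not a perfect square in Q, the polynomial is irreducible over Q. Its two roots generate a degree-2 extension, so [K:Q] = 2.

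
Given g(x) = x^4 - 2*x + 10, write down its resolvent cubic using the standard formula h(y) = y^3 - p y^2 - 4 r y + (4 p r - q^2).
h(y) = y^3 - 40*y - 4

Identify coefficients: p = 0, q = -2, r = 10.
Plug into h(y) = y^3 - p y^2 - 4 r y + (4 p r - q^2):
  h(y) = y^3 - (0) y^2 - 4*(10) y + (4*(0)*(10) - (-2)^2)
       = y^3 + (0) y^2 + (-40) y + (-4).
Simplifying: h(y) = y^3 - 40*y - 4.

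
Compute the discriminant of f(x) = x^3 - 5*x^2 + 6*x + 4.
Δ = -556

For x^3 + a x^2 + b x + c the discriminant is Δ = 18 a b c - 4 a^3 c + a^2 b^2 - 4 b^3 - 27 c^2.
Plug a = -5, b = 6, c = 4:
  18*(-5)*(6)*(4) - 4*(-5)^3*(4) + (-5)^2*(6)^2 - 4*(6)^3 - 27*(4)^2
  = -2160 + (2000) + 900 + (-864) + (-432)
  = -556.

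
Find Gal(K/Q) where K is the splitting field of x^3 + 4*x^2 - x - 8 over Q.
Gal(K/Q) = S_3 (symmetric group of order 6)

Compute the discriminant of x^3 + (4)*x^2 + (-1)*x + (-8): Δ = 916. Since Δ is not a rational square, the Galois group is not contained in A_3; it must be the full S_3 (irreducibility of the cubic rules out anything smaller).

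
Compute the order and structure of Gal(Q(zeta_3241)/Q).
|Gal(Q(zeta_3241)/Q)| = phi(3241) = 2772; group ≅ (Z/3241Z)^* ≅ Z/6Z × Z/462Z

The n-th cyclotomic polynomial Φ_3241(x) is the minimal polynomial of zeta_3241 over Q and has degree phi(3241) = 2772. So Q(zeta_3241) is a degree-2772 Galois extension with Galois group (Z/3241Z)^*. By CRT, (Z/3241Z)^* ≅ (Z/7Z)^* × (Z/463Z)^*. Each prime-power unit group is (Z/7Z)^* ≅ Z/6Z; (Z/463Z)^* ≅ Z/462Z. Hence Gal(Q(zeta_3241)/Q) ≅ Z/6Z × Z/462Z.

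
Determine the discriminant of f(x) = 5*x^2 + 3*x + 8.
Δ = -151

For a quadratic a x^2 + b x + c the discriminant is Δ = b^2 - 4ac = (3)^2 - 4*(5)*(8) = 9 - (160) = -151.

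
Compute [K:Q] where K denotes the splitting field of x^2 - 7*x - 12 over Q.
[K:Q] = 2

The discriminant of x^2 + (-7)*x + (-12) is b^2 - 4c = 49 - (-48) = 97. Since 97 is not a perfect square in Q, the polynomial is irreducible over Q. Its two roots generate a degree-2 extension, so [K:Q] = 2.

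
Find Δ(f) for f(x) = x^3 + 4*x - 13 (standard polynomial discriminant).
Δ = -4819

For a depressed cubic x^3 + p x + q the discriminant is Δ = -4 p^3 - 27 q^2 = -4*(4)^3 - 27*(-13)^2 = -256 - 4563 = -4819.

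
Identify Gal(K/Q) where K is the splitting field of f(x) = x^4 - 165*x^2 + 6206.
Gal(K/Q) = V_4 (Klein four-group, Z/2Z × Z/2Z)

f factors as (x^2 - 58)(x^2 - 107), so the splitting field is K = Q(sqrt(58), sqrt(107)). The elements 58, 107, 6206 are all non-squares in Q, so sqrt(58) and sqrt(107) generate independent quadratic extensions. Thus [K:Q] = 4 and Gal(K/Q) is generated by the two order-2 automorphisms sqrt(58) ↦ -sqrt(58) and sqrt(107) ↦ -sqrt(107), giving V_4.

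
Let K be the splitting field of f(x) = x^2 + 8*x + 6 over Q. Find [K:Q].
[K:Q] = 2

The discriminant of x^2 + (8)*x + (6) is b^2 - 4c = 64 - (24) = 40. Since 40 is not a perfect square in Q, the polynomial is irreducible over Q. Its two roots generate a degree-2 extension, so [K:Q] = 2.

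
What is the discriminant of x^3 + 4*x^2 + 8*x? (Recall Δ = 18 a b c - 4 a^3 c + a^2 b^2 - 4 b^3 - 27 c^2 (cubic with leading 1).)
Δ = -1024

For x^3 + a x^2 + b x + c the discriminant is Δ = 18 a b c - 4 a^3 c + a^2 b^2 - 4 b^3 - 27 c^2.
Plug a = 4, b = 8, c = 0:
  18*(4)*(8)*(0) - 4*(4)^3*(0) + (4)^2*(8)^2 - 4*(8)^3 - 27*(0)^2
  = 0 + (0) + 1024 + (-2048) + (0)
  = -1024.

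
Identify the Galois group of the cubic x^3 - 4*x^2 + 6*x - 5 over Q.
Gal(K/Q) = S_3 (symmetric group of order 6)

Compute the discriminant of x^3 + (-4)*x^2 + (6)*x + (-5): Δ = -83. Since Δ is not a rational square, the Galois group is not contained in A_3; it must be the full S_3 (irreducibility of the cubic rules out anything smaller).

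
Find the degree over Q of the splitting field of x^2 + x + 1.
[K:Q] = 2

The discriminant of x^2 + (1)*x + (1) is b^2 - 4c = 1 - (4) = -3. Since -3 is not a perfect square in Q, the polynomial is irreducible over Q. Its two roots generate a degree-2 extension, so [K:Q] = 2.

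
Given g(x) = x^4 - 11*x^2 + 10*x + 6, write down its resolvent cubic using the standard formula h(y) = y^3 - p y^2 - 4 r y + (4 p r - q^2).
h(y) = y^3 + 11*y^2 - 24*y - 364

Identify coefficients: p = -11, q = 10, r = 6.
Plug into h(y) = y^3 - p y^2 - 4 r y + (4 p r - q^2):
  h(y) = y^3 - (-11) y^2 - 4*(6) y + (4*(-11)*(6) - (10)^2)
       = y^3 + (11) y^2 + (-24) y + (-364).
Simplifying: h(y) = y^3 + 11*y^2 - 24*y - 364.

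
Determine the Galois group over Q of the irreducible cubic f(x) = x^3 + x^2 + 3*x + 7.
Gal(K/Q) = S_3 (symmetric group of order 6)

Compute the discriminant of x^3 + (1)*x^2 + (3)*x + (7): Δ = -1072. Since Δ is not a rational square, the Galois group is not contained in A_3; it must be the full S_3 (irreducibility of the cubic rules out anything smaller).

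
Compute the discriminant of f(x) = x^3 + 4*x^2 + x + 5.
Δ = -1583

For x^3 + a x^2 + b x + c the discriminant is Δ = 18 a b c - 4 a^3 c + a^2 b^2 - 4 b^3 - 27 c^2.
Plug a = 4, b = 1, c = 5:
  18*(4)*(1)*(5) - 4*(4)^3*(5) + (4)^2*(1)^2 - 4*(1)^3 - 27*(5)^2
  = 360 + (-1280) + 16 + (-4) + (-675)
  = -1583.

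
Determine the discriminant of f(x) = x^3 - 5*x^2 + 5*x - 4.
Δ = -507

For x^3 + a x^2 + b x + c the discriminant is Δ = 18 a b c - 4 a^3 c + a^2 b^2 - 4 b^3 - 27 c^2.
Plug a = -5, b = 5, c = -4:
  18*(-5)*(5)*(-4) - 4*(-5)^3*(-4) + (-5)^2*(5)^2 - 4*(5)^3 - 27*(-4)^2
  = 1800 + (-2000) + 625 + (-500) + (-432)
  = -507.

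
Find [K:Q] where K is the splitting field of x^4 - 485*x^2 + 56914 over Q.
[K:Q] = 4

f factors as (x^2 - 199)(x^2 - 286); the splitting field is K = Q(sqrt(199), sqrt(286)). Since 199, 286, and 56914 are all non-squares in Q, the three subfields Q(sqrt(199)), Q(sqrt(286)), Q(sqrt(56914)) are distinct degree-2 extensions, so [K:Q] = 4 (Klein four Galois group).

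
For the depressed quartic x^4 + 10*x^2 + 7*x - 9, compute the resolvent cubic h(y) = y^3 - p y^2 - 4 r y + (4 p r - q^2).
h(y) = y^3 - 10*y^2 + 36*y - 409

Identify coefficients: p = 10, q = 7, r = -9.
Plug into h(y) = y^3 - p y^2 - 4 r y + (4 p r - q^2):
  h(y) = y^3 - (10) y^2 - 4*(-9) y + (4*(10)*(-9) - (7)^2)
       = y^3 + (-10) y^2 + (36) y + (-409).
Simplifying: h(y) = y^3 - 10*y^2 + 36*y - 409.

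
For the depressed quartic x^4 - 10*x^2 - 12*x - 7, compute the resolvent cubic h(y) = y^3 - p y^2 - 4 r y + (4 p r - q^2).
h(y) = y^3 + 10*y^2 + 28*y + 136

Identify coefficients: p = -10, q = -12, r = -7.
Plug into h(y) = y^3 - p y^2 - 4 r y + (4 p r - q^2):
  h(y) = y^3 - (-10) y^2 - 4*(-7) y + (4*(-10)*(-7) - (-12)^2)
       = y^3 + (10) y^2 + (28) y + (136).
Simplifying: h(y) = y^3 + 10*y^2 + 28*y + 136.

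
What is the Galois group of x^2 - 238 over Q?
Gal(K/Q) = Z/2Z (cyclic of order 2)

x^2 - 238 is irreducible over Q since 238 is not a rational square. The splitting field Q(sqrt(238)) has degree 2 over Q, and its unique nontrivial automorphism is sqrt(238) ↦ -sqrt(238). Hence Gal(Q(sqrt(238))/Q) = Z/2Z.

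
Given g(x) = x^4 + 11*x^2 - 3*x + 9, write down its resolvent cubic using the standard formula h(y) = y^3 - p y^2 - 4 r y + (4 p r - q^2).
h(y) = y^3 - 11*y^2 - 36*y + 387

Identify coefficients: p = 11, q = -3, r = 9.
Plug into h(y) = y^3 - p y^2 - 4 r y + (4 p r - q^2):
  h(y) = y^3 - (11) y^2 - 4*(9) y + (4*(11)*(9) - (-3)^2)
       = y^3 + (-11) y^2 + (-36) y + (387).
Simplifying: h(y) = y^3 - 11*y^2 - 36*y + 387.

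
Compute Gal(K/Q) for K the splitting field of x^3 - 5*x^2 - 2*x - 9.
Gal(K/Q) = S_3 (symmetric group of order 6)

Compute the discriminant of x^3 + (-5)*x^2 + (-2)*x + (-9): Δ = -8175. Since Δ is not a rational square, the Galois group is not contained in A_3; it must be the full S_3 (irreducibility of the cubic rules out anything smaller).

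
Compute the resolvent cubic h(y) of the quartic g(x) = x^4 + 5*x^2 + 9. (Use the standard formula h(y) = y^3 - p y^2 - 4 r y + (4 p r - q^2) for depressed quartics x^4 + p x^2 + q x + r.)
h(y) = y^3 - 5*y^2 - 36*y + 180

Identify coefficients: p = 5, q = 0, r = 9.
Plug into h(y) = y^3 - p y^2 - 4 r y + (4 p r - q^2):
  h(y) = y^3 - (5) y^2 - 4*(9) y + (4*(5)*(9) - (0)^2)
       = y^3 + (-5) y^2 + (-36) y + (180).
Simplifying: h(y) = y^3 - 5*y^2 - 36*y + 180.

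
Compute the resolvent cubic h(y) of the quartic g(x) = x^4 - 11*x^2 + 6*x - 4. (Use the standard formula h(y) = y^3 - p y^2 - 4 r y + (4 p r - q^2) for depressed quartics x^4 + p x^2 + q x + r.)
h(y) = y^3 + 11*y^2 + 16*y + 140

Identify coefficients: p = -11, q = 6, r = -4.
Plug into h(y) = y^3 - p y^2 - 4 r y + (4 p r - q^2):
  h(y) = y^3 - (-11) y^2 - 4*(-4) y + (4*(-11)*(-4) - (6)^2)
       = y^3 + (11) y^2 + (16) y + (140).
Simplifying: h(y) = y^3 + 11*y^2 + 16*y + 140.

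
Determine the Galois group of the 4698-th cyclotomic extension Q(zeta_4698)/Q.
|Gal(Q(zeta_4698)/Q)| = phi(4698) = 1512; group ≅ (Z/4698Z)^* ≅ Z/28Z × Z/54Z

The n-th cyclotomic polynomial Φ_4698(x) is the minimal polynomial of zeta_4698 over Q and has degree phi(4698) = 1512. So Q(zeta_4698) is a degree-1512 Galois extension with Galois group (Z/4698Z)^*. By CRT, (Z/4698Z)^* ≅ (Z/2Z)^* × (Z/81Z)^* × (Z/29Z)^*. Each prime-power unit group is (Z/2Z)^* ≅ trivial group (order 1); (Z/81Z)^* ≅ Z/54Z; (Z/29Z)^* ≅ Z/28Z. Hence Gal(Q(zeta_4698)/Q) ≅ Z/28Z × Z/54Z.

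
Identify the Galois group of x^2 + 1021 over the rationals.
Gal(K/Q) = Z/2Z (cyclic of order 2)

x^2 + 1021 is irreducible over Q since -1021 is not a rational square. The splitting field Q(sqrt(-1021)) has degree 2 over Q, and its unique nontrivial automorphism is sqrt(-1021) ↦ -sqrt(-1021). Hence Gal(Q(sqrt(-1021))/Q) = Z/2Z.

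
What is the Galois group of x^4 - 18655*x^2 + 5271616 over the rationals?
Gal(K/Q) = Z/2Z (cyclic of order 2)

f factors as (x^2 - 287)(x^2 - 18368), so the splitting field is K = Q(sqrt(287), sqrt(18368)). The squarefree part of 287 is 287 and the squarefree part of 18368 is also 287, so sqrt(287) and sqrt(18368) are both rational multiples of sqrt(287). Hence Q(sqrt(287)) = Q(sqrt(18368)) = Q(sqrt(287)), and the splitting field collapses to a single degree-2 extension with Galois group Z/2Z.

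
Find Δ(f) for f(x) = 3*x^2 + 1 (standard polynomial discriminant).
Δ = -12

For a quadratic a x^2 + b x + c the discriminant is Δ = b^2 - 4ac = (0)^2 - 4*(3)*(1) = 0 - (12) = -12.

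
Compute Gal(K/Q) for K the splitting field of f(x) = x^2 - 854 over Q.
Gal(K/Q) = Z/2Z (cyclic of order 2)

x^2 - 854 is irreducible over Q since 854 is not a rational square. The splitting field Q(sqrt(854)) has degree 2 over Q, and its unique nontrivial automorphism is sqrt(854) ↦ -sqrt(854). Hence Gal(Q(sqrt(854))/Q) = Z/2Z.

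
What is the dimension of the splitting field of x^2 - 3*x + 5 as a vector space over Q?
[K:Q] = 2

The discriminant of x^2 + (-3)*x + (5) is b^2 - 4c = 9 - (20) = -11. Since -11 is not a perfect square in Q, the polynomial is irreducible over Q. Its two roots generate a degree-2 extension, so [K:Q] = 2.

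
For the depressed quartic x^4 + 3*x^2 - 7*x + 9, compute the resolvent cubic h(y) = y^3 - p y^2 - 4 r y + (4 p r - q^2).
h(y) = y^3 - 3*y^2 - 36*y + 59

Identify coefficients: p = 3, q = -7, r = 9.
Plug into h(y) = y^3 - p y^2 - 4 r y + (4 p r - q^2):
  h(y) = y^3 - (3) y^2 - 4*(9) y + (4*(3)*(9) - (-7)^2)
       = y^3 + (-3) y^2 + (-36) y + (59).
Simplifying: h(y) = y^3 - 3*y^2 - 36*y + 59.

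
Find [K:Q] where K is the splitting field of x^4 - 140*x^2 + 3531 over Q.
[K:Q] = 4

f factors as (x^2 - 107)(x^2 - 33); the splitting field is K = Q(sqrt(107), sqrt(33)). Since 107, 33, and 3531 are all non-squares in Q, the three subfields Q(sqrt(107)), Q(sqrt(33)), Q(sqrt(3531)) are distinct degree-2 extensions, so [K:Q] = 4 (Klein four Galois group).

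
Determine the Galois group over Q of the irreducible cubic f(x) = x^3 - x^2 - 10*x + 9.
Gal(K/Q) = S_3 (symmetric group of order 6)

Compute the discriminant of x^3 + (-1)*x^2 + (-10)*x + (9): Δ = 3569. Since Δ is not a rational square, the Galois group is not contained in A_3; it must be the full S_3 (irreducibility of the cubic rules out anything smaller).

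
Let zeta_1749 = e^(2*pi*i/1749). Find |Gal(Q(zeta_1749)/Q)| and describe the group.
|Gal(Q(zeta_1749)/Q)| = phi(1749) = 1040; group ≅ (Z/1749Z)^* ≅ Z/2Z × Z/10Z × Z/52Z

The n-th cyclotomic polynomial Φ_1749(x) is the minimal polynomial of zeta_1749 over Q and has degree phi(1749) = 1040. So Q(zeta_1749) is a degree-1040 Galois extension with Galois group (Z/1749Z)^*. By CRT, (Z/1749Z)^* ≅ (Z/3Z)^* × (Z/11Z)^* × (Z/53Z)^*. Each prime-power unit group is (Z/3Z)^* ≅ Z/2Z; (Z/11Z)^* ≅ Z/10Z; (Z/53Z)^* ≅ Z/52Z. Hence Gal(Q(zeta_1749)/Q) ≅ Z/2Z × Z/10Z × Z/52Z.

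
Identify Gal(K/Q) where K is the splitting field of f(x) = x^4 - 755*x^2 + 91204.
Gal(K/Q) = Z/2Z (cyclic of order 2)

f factors as (x^2 - 151)(x^2 - 604), so the splitting field is K = Q(sqrt(151), sqrt(604)). The squarefree part of 151 is 151 and the squarefree part of 604 is also 151, so sqrt(151) and sqrt(604) are both rational multiples of sqrt(151). Hence Q(sqrt(151)) = Q(sqrt(604)) = Q(sqrt(151)), and the splitting field collapses to a single degree-2 extension with Galois group Z/2Z.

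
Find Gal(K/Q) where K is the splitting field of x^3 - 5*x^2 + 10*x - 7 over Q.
Gal(K/Q) = S_3 (symmetric group of order 6)

Compute the discriminant of x^3 + (-5)*x^2 + (10)*x + (-7): Δ = -23. Since Δ is not a rational square, the Galois group is not contained in A_3; it must be the full S_3 (irreducibility of the cubic rules out anything smaller).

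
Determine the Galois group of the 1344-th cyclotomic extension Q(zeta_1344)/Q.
|Gal(Q(zeta_1344)/Q)| = phi(1344) = 384; group ≅ (Z/1344Z)^* ≅ Z/2Z × Z/2Z × Z/6Z × Z/16Z

The n-th cyclotomic polynomial Φ_1344(x) is the minimal polynomial of zeta_1344 over Q and has degree phi(1344) = 384. So Q(zeta_1344) is a degree-384 Galois extension with Galois group (Z/1344Z)^*. By CRT, (Z/1344Z)^* ≅ (Z/64Z)^* × (Z/3Z)^* × (Z/7Z)^*. Each prime-power unit group is (Z/64Z)^* ≅ Z/2Z × Z/16Z; (Z/3Z)^* ≅ Z/2Z; (Z/7Z)^* ≅ Z/6Z. Hence Gal(Q(zeta_1344)/Q) ≅ Z/2Z × Z/2Z × Z/6Z × Z/16Z.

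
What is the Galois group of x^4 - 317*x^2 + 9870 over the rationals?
Gal(K/Q) = V_4 (Klein four-group, Z/2Z × Z/2Z)

f factors as (x^2 - 35)(x^2 - 282), so the splitting field is K = Q(sqrt(35), sqrt(282)). The elements 35, 282, 9870 are all non-squares in Q, so sqrt(35) and sqrt(282) generate independent quadratic extensions. Thus [K:Q] = 4 and Gal(K/Q) is generated by the two order-2 automorphisms sqrt(35) ↦ -sqrt(35) and sqrt(282) ↦ -sqrt(282), giving V_4.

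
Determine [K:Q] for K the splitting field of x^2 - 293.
[K:Q] = 2

The polynomial x^2 - 293 is irreducible over Q since 293 is not a perfect square. Its splitting field is Q(sqrt(293)), which has degree 2 over Q.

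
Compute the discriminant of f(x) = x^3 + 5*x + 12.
Δ = -4388

For a depressed cubic x^3 + p x + q the discriminant is Δ = -4 p^3 - 27 q^2 = -4*(5)^3 - 27*(12)^2 = -500 - 3888 = -4388.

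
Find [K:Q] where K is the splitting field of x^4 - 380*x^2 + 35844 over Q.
[K:Q] = 4

f factors as (x^2 - 174)(x^2 - 206); the splitting field is K = Q(sqrt(174), sqrt(206)). Since 174, 206, and 35844 are all non-squares in Q, the three subfields Q(sqrt(174)), Q(sqrt(206)), Q(sqrt(35844)) are distinct degree-2 extensions, so [K:Q] = 4 (Klein four Galois group).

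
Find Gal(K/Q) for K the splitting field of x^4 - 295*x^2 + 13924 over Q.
Gal(K/Q) = Z/2Z (cyclic of order 2)

f factors as (x^2 - 59)(x^2 - 236), so the splitting field is K = Q(sqrt(59), sqrt(236)). The squarefree part of 59 is 59 and the squarefree part of 236 is also 59, so sqrt(59) and sqrt(236) are both rational multiples of sqrt(59). Hence Q(sqrt(59)) = Q(sqrt(236)) = Q(sqrt(59)), and the splitting field collapses to a single degree-2 extension with Galois group Z/2Z.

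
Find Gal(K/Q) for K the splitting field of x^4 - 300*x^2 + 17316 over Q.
Gal(K/Q) = V_4 (Klein four-group, Z/2Z × Z/2Z)

f factors as (x^2 - 78)(x^2 - 222), so the splitting field is K = Q(sqrt(78), sqrt(222)). The elements 78, 222, 17316 are all non-squares in Q, so sqrt(78) and sqrt(222) generate independent quadratic extensions. Thus [K:Q] = 4 and Gal(K/Q) is generated by the two order-2 automorphisms sqrt(78) ↦ -sqrt(78) and sqrt(222) ↦ -sqrt(222), giving V_4.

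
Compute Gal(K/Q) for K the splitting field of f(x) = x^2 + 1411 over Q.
Gal(K/Q) = Z/2Z (cyclic of order 2)

x^2 + 1411 is irreducible over Q since -1411 is not a rational square. The splitting field Q(sqrt(-1411)) has degree 2 over Q, and its unique nontrivial automorphism is sqrt(-1411) ↦ -sqrt(-1411). Hence Gal(Q(sqrt(-1411))/Q) = Z/2Z.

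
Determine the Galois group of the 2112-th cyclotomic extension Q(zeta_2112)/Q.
|Gal(Q(zeta_2112)/Q)| = phi(2112) = 640; group ≅ (Z/2112Z)^* ≅ Z/2Z × Z/2Z × Z/10Z × Z/16Z

The n-th cyclotomic polynomial Φ_2112(x) is the minimal polynomial of zeta_2112 over Q and has degree phi(2112) = 640. So Q(zeta_2112) is a degree-640 Galois extension with Galois group (Z/2112Z)^*. By CRT, (Z/2112Z)^* ≅ (Z/64Z)^* × (Z/3Z)^* × (Z/11Z)^*. Each prime-power unit group is (Z/64Z)^* ≅ Z/2Z × Z/16Z; (Z/3Z)^* ≅ Z/2Z; (Z/11Z)^* ≅ Z/10Z. Hence Gal(Q(zeta_2112)/Q) ≅ Z/2Z × Z/2Z × Z/10Z × Z/16Z.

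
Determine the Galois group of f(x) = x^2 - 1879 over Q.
Gal(K/Q) = Z/2Z (cyclic of order 2)

x^2 - 1879 is irreducible over Q since 1879 is not a rational square. The splitting field Q(sqrt(1879)) has degree 2 over Q, and its unique nontrivial automorphism is sqrt(1879) ↦ -sqrt(1879). Hence Gal(Q(sqrt(1879))/Q) = Z/2Z.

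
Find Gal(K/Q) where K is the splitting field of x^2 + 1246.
Gal(K/Q) = Z/2Z (cyclic of order 2)

x^2 + 1246 is irreducible over Q since -1246 is not a rational square. The splitting field Q(sqrt(-1246)) has degree 2 over Q, and its unique nontrivial automorphism is sqrt(-1246) ↦ -sqrt(-1246). Hence Gal(Q(sqrt(-1246))/Q) = Z/2Z.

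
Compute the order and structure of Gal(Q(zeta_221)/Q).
|Gal(Q(zeta_221)/Q)| = phi(221) = 192; group ≅ (Z/221Z)^* ≅ Z/12Z × Z/16Z

The n-th cyclotomic polynomial Φ_221(x) is the minimal polynomial of zeta_221 over Q and has degree phi(221) = 192. So Q(zeta_221) is a degree-192 Galois extension with Galois group (Z/221Z)^*. By CRT, (Z/221Z)^* ≅ (Z/13Z)^* × (Z/17Z)^*. Each prime-power unit group is (Z/13Z)^* ≅ Z/12Z; (Z/17Z)^* ≅ Z/16Z. Hence Gal(Q(zeta_221)/Q) ≅ Z/12Z × Z/16Z.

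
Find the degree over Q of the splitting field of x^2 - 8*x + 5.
[K:Q] = 2

The discriminant of x^2 + (-8)*x + (5) is b^2 - 4c = 64 - (20) = 44. Since 44 is not a perfect square in Q, the polynomial is irreducible over Q. Its two roots generate a degree-2 extension, so [K:Q] = 2.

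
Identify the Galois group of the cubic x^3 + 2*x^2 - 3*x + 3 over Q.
Gal(K/Q) = S_3 (symmetric group of order 6)

Compute the discriminant of x^3 + (2)*x^2 + (-3)*x + (3): Δ = -519. Since Δ is not a rational square, the Galois group is not contained in A_3; it must be the full S_3 (irreducibility of the cubic rules out anything smaller).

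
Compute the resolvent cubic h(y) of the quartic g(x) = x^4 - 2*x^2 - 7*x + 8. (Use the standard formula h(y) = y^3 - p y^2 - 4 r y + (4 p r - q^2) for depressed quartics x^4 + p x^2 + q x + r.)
h(y) = y^3 + 2*y^2 - 32*y - 113

Identify coefficients: p = -2, q = -7, r = 8.
Plug into h(y) = y^3 - p y^2 - 4 r y + (4 p r - q^2):
  h(y) = y^3 - (-2) y^2 - 4*(8) y + (4*(-2)*(8) - (-7)^2)
       = y^3 + (2) y^2 + (-32) y + (-113).
Simplifying: h(y) = y^3 + 2*y^2 - 32*y - 113.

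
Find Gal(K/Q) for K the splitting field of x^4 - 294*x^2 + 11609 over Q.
Gal(K/Q) = V_4 (Klein four-group, Z/2Z × Z/2Z)

f factors as (x^2 - 47)(x^2 - 247), so the splitting field is K = Q(sqrt(47), sqrt(247)). The elements 47, 247, 11609 are all non-squares in Q, so sqrt(47) and sqrt(247) generate independent quadratic extensions. Thus [K:Q] = 4 and Gal(K/Q) is generated by the two order-2 automorphisms sqrt(47) ↦ -sqrt(47) and sqrt(247) ↦ -sqrt(247), giving V_4.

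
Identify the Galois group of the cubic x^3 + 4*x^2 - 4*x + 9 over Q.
Gal(K/Q) = S_3 (symmetric group of order 6)

Compute the discriminant of x^3 + (4)*x^2 + (-4)*x + (9): Δ = -6571. Since Δ is not a rational square, the Galois group is not contained in A_3; it must be the full S_3 (irreducibility of the cubic rules out anything smaller).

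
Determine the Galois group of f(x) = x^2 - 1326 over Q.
Gal(K/Q) = Z/2Z (cyclic of order 2)

x^2 - 1326 is irreducible over Q since 1326 is not a rational square. The splitting field Q(sqrt(1326)) has degree 2 over Q, and its unique nontrivial automorphism is sqrt(1326) ↦ -sqrt(1326). Hence Gal(Q(sqrt(1326))/Q) = Z/2Z.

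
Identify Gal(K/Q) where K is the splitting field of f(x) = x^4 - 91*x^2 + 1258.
Gal(K/Q) = V_4 (Klein four-group, Z/2Z × Z/2Z)

f factors as (x^2 - 17)(x^2 - 74), so the splitting field is K = Q(sqrt(17), sqrt(74)). The elements 17, 74, 1258 are all non-squares in Q, so sqrt(17) and sqrt(74) generate independent quadratic extensions. Thus [K:Q] = 4 and Gal(K/Q) is generated by the two order-2 automorphisms sqrt(17) ↦ -sqrt(17) and sqrt(74) ↦ -sqrt(74), giving V_4.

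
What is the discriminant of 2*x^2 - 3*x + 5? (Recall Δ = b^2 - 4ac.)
Δ = -31

For a quadratic a x^2 + b x + c the discriminant is Δ = b^2 - 4ac = (-3)^2 - 4*(2)*(5) = 9 - (40) = -31.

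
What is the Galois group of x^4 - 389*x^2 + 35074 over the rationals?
Gal(K/Q) = V_4 (Klein four-group, Z/2Z × Z/2Z)

f factors as (x^2 - 247)(x^2 - 142), so the splitting field is K = Q(sqrt(247), sqrt(142)). The elements 247, 142, 35074 are all non-squares in Q, so sqrt(247) and sqrt(142) generate independent quadratic extensions. Thus [K:Q] = 4 and Gal(K/Q) is generated by the two order-2 automorphisms sqrt(247) ↦ -sqrt(247) and sqrt(142) ↦ -sqrt(142), giving V_4.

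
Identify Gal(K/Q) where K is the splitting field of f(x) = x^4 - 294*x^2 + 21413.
Gal(K/Q) = V_4 (Klein four-group, Z/2Z × Z/2Z)

f factors as (x^2 - 133)(x^2 - 161), so the splitting field is K = Q(sqrt(133), sqrt(161)). The elements 133, 161, 21413 are all non-squares in Q, so sqrt(133) and sqrt(161) generate independent quadratic extensions. Thus [K:Q] = 4 and Gal(K/Q) is generated by the two order-2 automorphisms sqrt(133) ↦ -sqrt(133) and sqrt(161) ↦ -sqrt(161), giving V_4.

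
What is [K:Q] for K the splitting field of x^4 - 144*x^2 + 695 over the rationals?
[K:Q] = 4

f factors as (x^2 - 5)(x^2 - 139); the splitting field is K = Q(sqrt(5), sqrt(139)). Since 5, 139, and 695 are all non-squares in Q, the three subfields Q(sqrt(5)), Q(sqrt(139)), Q(sqrt(695)) are distinct degree-2 extensions, so [K:Q] = 4 (Klein four Galois group).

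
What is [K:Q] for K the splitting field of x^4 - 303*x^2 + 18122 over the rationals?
[K:Q] = 4

f factors as (x^2 - 82)(x^2 - 221); the splitting field is K = Q(sqrt(82), sqrt(221)). Since 82, 221, and 18122 are all non-squares in Q, the three subfields Q(sqrt(82)), Q(sqrt(221)), Q(sqrt(18122)) are distinct degree-2 extensions, so [K:Q] = 4 (Klein four Galois group).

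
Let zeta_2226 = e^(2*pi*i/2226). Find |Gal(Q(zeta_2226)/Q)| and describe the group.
|Gal(Q(zeta_2226)/Q)| = phi(2226) = 624; group ≅ (Z/2226Z)^* ≅ Z/2Z × Z/6Z × Z/52Z

The n-th cyclotomic polynomial Φ_2226(x) is the minimal polynomial of zeta_2226 over Q and has degree phi(2226) = 624. So Q(zeta_2226) is a degree-624 Galois extension with Galois group (Z/2226Z)^*. By CRT, (Z/2226Z)^* ≅ (Z/2Z)^* × (Z/3Z)^* × (Z/7Z)^* × (Z/53Z)^*. Each prime-power unit group is (Z/2Z)^* ≅ trivial group (order 1); (Z/3Z)^* ≅ Z/2Z; (Z/7Z)^* ≅ Z/6Z; (Z/53Z)^* ≅ Z/52Z. Hence Gal(Q(zeta_2226)/Q) ≅ Z/2Z × Z/6Z × Z/52Z.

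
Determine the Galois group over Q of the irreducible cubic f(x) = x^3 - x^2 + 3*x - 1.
Gal(K/Q) = S_3 (symmetric group of order 6)

Compute the discriminant of x^3 + (-1)*x^2 + (3)*x + (-1): Δ = -76. Since Δ is not a rational square, the Galois group is not contained in A_3; it must be the full S_3 (irreducibility of the cubic rules out anything smaller).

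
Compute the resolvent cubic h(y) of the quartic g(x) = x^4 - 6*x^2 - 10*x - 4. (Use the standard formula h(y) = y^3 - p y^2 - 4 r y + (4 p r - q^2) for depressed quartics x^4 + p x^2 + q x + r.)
h(y) = y^3 + 6*y^2 + 16*y - 4

Identify coefficients: p = -6, q = -10, r = -4.
Plug into h(y) = y^3 - p y^2 - 4 r y + (4 p r - q^2):
  h(y) = y^3 - (-6) y^2 - 4*(-4) y + (4*(-6)*(-4) - (-10)^2)
       = y^3 + (6) y^2 + (16) y + (-4).
Simplifying: h(y) = y^3 + 6*y^2 + 16*y - 4.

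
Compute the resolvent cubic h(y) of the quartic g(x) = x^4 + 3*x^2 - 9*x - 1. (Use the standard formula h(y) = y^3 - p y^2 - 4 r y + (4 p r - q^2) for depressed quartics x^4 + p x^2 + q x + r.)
h(y) = y^3 - 3*y^2 + 4*y - 93

Identify coefficients: p = 3, q = -9, r = -1.
Plug into h(y) = y^3 - p y^2 - 4 r y + (4 p r - q^2):
  h(y) = y^3 - (3) y^2 - 4*(-1) y + (4*(3)*(-1) - (-9)^2)
       = y^3 + (-3) y^2 + (4) y + (-93).
Simplifying: h(y) = y^3 - 3*y^2 + 4*y - 93.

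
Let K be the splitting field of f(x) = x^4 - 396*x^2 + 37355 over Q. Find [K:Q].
[K:Q] = 4

f factors as (x^2 - 241)(x^2 - 155); the splitting field is K = Q(sqrt(241), sqrt(155)). Since 241, 155, and 37355 are all non-squares in Q, the three subfields Q(sqrt(241)), Q(sqrt(155)), Q(sqrt(37355)) are distinct degree-2 extensions, so [K:Q] = 4 (Klein four Galois group).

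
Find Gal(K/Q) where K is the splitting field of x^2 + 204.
Gal(K/Q) = Z/2Z (cyclic of order 2)

x^2 + 204 is irreducible over Q since -204 is not a rational square. The splitting field Q(sqrt(-204)) has degree 2 over Q, and its unique nontrivial automorphism is sqrt(-204) ↦ -sqrt(-204). Hence Gal(Q(sqrt(-204))/Q) = Z/2Z.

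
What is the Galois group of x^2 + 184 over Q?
Gal(K/Q) = Z/2Z (cyclic of order 2)

x^2 + 184 is irreducible over Q since -184 is not a rational square. The splitting field Q(sqrt(-184)) has degree 2 over Q, and its unique nontrivial automorphism is sqrt(-184) ↦ -sqrt(-184). Hence Gal(Q(sqrt(-184))/Q) = Z/2Z.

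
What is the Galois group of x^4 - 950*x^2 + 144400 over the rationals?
Gal(K/Q) = Z/2Z (cyclic of order 2)

f factors as (x^2 - 190)(x^2 - 760), so the splitting field is K = Q(sqrt(190), sqrt(760)). The squarefree part of 190 is 190 and the squarefree part of 760 is also 190, so sqrt(190) and sqrt(760) are both rational multiples of sqrt(190). Hence Q(sqrt(190)) = Q(sqrt(760)) = Q(sqrt(190)), and the splitting field collapses to a single degree-2 extension with Galois group Z/2Z.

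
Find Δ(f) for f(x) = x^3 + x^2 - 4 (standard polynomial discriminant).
Δ = -416

For x^3 + a x^2 + b x + c the discriminant is Δ = 18 a b c - 4 a^3 c + a^2 b^2 - 4 b^3 - 27 c^2.
Plug a = 1, b = 0, c = -4:
  18*(1)*(0)*(-4) - 4*(1)^3*(-4) + (1)^2*(0)^2 - 4*(0)^3 - 27*(-4)^2
  = 0 + (16) + 0 + (0) + (-432)
  = -416.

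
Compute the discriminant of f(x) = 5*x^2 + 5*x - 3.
Δ = 85

For a quadratic a x^2 + b x + c the discriminant is Δ = b^2 - 4ac = (5)^2 - 4*(5)*(-3) = 25 - (-60) = 85.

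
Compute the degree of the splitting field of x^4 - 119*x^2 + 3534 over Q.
[K:Q] = 4

f factors as (x^2 - 62)(x^2 - 57); the splitting field is K = Q(sqrt(62), sqrt(57)). Since 62, 57, and 3534 are all non-squares in Q, the three subfields Q(sqrt(62)), Q(sqrt(57)), Q(sqrt(3534)) are distinct degree-2 extensions, so [K:Q] = 4 (Klein four Galois group).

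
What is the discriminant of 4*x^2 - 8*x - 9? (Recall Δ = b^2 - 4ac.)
Δ = 208

For a quadratic a x^2 + b x + c the discriminant is Δ = b^2 - 4ac = (-8)^2 - 4*(4)*(-9) = 64 - (-144) = 208.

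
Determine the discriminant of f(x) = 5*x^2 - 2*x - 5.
Δ = 104

For a quadratic a x^2 + b x + c the discriminant is Δ = b^2 - 4ac = (-2)^2 - 4*(5)*(-5) = 4 - (-100) = 104.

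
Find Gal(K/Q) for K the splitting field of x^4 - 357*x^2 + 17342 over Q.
Gal(K/Q) = V_4 (Klein four-group, Z/2Z × Z/2Z)

f factors as (x^2 - 58)(x^2 - 299), so the splitting field is K = Q(sqrt(58), sqrt(299)). The elements 58, 299, 17342 are all non-squares in Q, so sqrt(58) and sqrt(299) generate independent quadratic extensions. Thus [K:Q] = 4 and Gal(K/Q) is generated by the two order-2 automorphisms sqrt(58) ↦ -sqrt(58) and sqrt(299) ↦ -sqrt(299), giving V_4.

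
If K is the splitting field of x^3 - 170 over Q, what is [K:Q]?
[K:Q] = 6

x^3 - 170 has one real root r = 170^(1/3) and two complex roots r*zeta_3, r*zeta_3^2 where zeta_3 = e^(2*pi*i/3). The splitting field is Q(r, zeta_3). [Q(r):Q] = 3 and [Q(zeta_3):Q] = 2 with gcd = 1, so [Q(r, zeta_3):Q] = 3 * 2 = 6.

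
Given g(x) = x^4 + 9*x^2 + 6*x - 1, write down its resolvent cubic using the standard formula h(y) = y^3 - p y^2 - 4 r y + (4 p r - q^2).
h(y) = y^3 - 9*y^2 + 4*y - 72

Identify coefficients: p = 9, q = 6, r = -1.
Plug into h(y) = y^3 - p y^2 - 4 r y + (4 p r - q^2):
  h(y) = y^3 - (9) y^2 - 4*(-1) y + (4*(9)*(-1) - (6)^2)
       = y^3 + (-9) y^2 + (4) y + (-72).
Simplifying: h(y) = y^3 - 9*y^2 + 4*y - 72.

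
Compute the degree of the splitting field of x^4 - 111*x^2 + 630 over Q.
[K:Q] = 4

f factors as (x^2 - 6)(x^2 - 105); the splitting field is K = Q(sqrt(6), sqrt(105)). Since 6, 105, and 630 are all non-squares in Q, the three subfields Q(sqrt(6)), Q(sqrt(105)), Q(sqrt(630)) are distinct degree-2 extensions, so [K:Q] = 4 (Klein four Galois group).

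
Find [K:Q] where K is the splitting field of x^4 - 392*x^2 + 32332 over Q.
[K:Q] = 4

f factors as (x^2 - 274)(x^2 - 118); the splitting field is K = Q(sqrt(274), sqrt(118)). Since 274, 118, and 32332 are all non-squares in Q, the three subfields Q(sqrt(274)), Q(sqrt(118)), Q(sqrt(32332)) are distinct degree-2 extensions, so [K:Q] = 4 (Klein four Galois group).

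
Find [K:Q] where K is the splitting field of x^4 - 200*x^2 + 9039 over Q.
[K:Q] = 4

f factors as (x^2 - 69)(x^2 - 131); the splitting field is K = Q(sqrt(69), sqrt(131)). Since 69, 131, and 9039 are all non-squares in Q, the three subfields Q(sqrt(69)), Q(sqrt(131)), Q(sqrt(9039)) are distinct degree-2 extensions, so [K:Q] = 4 (Klein four Galois group).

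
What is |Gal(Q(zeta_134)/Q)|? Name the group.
|Gal(Q(zeta_134)/Q)| = phi(134) = 66; group ≅ (Z/134Z)^* ≅ Z/66Z

The n-th cyclotomic polynomial Φ_134(x) is the minimal polynomial of zeta_134 over Q and has degree phi(134) = 66. So Q(zeta_134) is a degree-66 Galois extension with Galois group (Z/134Z)^*. By CRT, (Z/134Z)^* ≅ (Z/2Z)^* × (Z/67Z)^*. Each prime-power unit group is (Z/2Z)^* ≅ trivial group (order 1); (Z/67Z)^* ≅ Z/66Z. Hence Gal(Q(zeta_134)/Q) ≅ Z/66Z.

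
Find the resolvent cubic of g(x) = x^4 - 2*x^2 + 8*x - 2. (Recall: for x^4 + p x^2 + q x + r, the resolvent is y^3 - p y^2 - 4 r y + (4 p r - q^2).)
h(y) = y^3 + 2*y^2 + 8*y - 48

Identify coefficients: p = -2, q = 8, r = -2.
Plug into h(y) = y^3 - p y^2 - 4 r y + (4 p r - q^2):
  h(y) = y^3 - (-2) y^2 - 4*(-2) y + (4*(-2)*(-2) - (8)^2)
       = y^3 + (2) y^2 + (8) y + (-48).
Simplifying: h(y) = y^3 + 2*y^2 + 8*y - 48.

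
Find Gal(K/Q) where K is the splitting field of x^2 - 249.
Gal(K/Q) = Z/2Z (cyclic of order 2)

x^2 - 249 is irreducible over Q since 249 is not a rational square. The splitting field Q(sqrt(249)) has degree 2 over Q, and its unique nontrivial automorphism is sqrt(249) ↦ -sqrt(249). Hence Gal(Q(sqrt(249))/Q) = Z/2Z.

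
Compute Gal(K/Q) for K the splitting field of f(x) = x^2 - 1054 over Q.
Gal(K/Q) = Z/2Z (cyclic of order 2)

x^2 - 1054 is irreducible over Q since 1054 is not a rational square. The splitting field Q(sqrt(1054)) has degree 2 over Q, and its unique nontrivial automorphism is sqrt(1054) ↦ -sqrt(1054). Hence Gal(Q(sqrt(1054))/Q) = Z/2Z.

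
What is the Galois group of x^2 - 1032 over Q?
Gal(K/Q) = Z/2Z (cyclic of order 2)

x^2 - 1032 is irreducible over Q since 1032 is not a rational square. The splitting field Q(sqrt(1032)) has degree 2 over Q, and its unique nontrivial automorphism is sqrt(1032) ↦ -sqrt(1032). Hence Gal(Q(sqrt(1032))/Q) = Z/2Z.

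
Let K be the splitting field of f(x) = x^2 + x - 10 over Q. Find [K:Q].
[K:Q] = 2

The discriminant of x^2 + (1)*x + (-10) is b^2 - 4c = 1 - (-40) = 41. Since 41 is not a perfect square in Q, the polynomial is irreducible over Q. Its two roots generate a degree-2 extension, so [K:Q] = 2.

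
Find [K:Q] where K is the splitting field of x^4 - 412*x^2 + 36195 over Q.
[K:Q] = 4

f factors as (x^2 - 285)(x^2 - 127); the splitting field is K = Q(sqrt(285), sqrt(127)). Since 285, 127, and 36195 are all non-squares in Q, the three subfields Q(sqrt(285)), Q(sqrt(127)), Q(sqrt(36195)) are distinct degree-2 extensions, so [K:Q] = 4 (Klein four Galois group).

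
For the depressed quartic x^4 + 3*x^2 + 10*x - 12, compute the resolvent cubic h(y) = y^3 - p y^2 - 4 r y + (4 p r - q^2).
h(y) = y^3 - 3*y^2 + 48*y - 244

Identify coefficients: p = 3, q = 10, r = -12.
Plug into h(y) = y^3 - p y^2 - 4 r y + (4 p r - q^2):
  h(y) = y^3 - (3) y^2 - 4*(-12) y + (4*(3)*(-12) - (10)^2)
       = y^3 + (-3) y^2 + (48) y + (-244).
Simplifying: h(y) = y^3 - 3*y^2 + 48*y - 244.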